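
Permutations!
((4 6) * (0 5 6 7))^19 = (0 7 4 6 5)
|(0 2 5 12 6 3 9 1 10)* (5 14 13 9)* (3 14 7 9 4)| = 42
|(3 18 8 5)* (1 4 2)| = |(1 4 2)(3 18 8 5)| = 12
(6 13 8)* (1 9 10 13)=(1 9 10 13 8 6)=[0, 9, 2, 3, 4, 5, 1, 7, 6, 10, 13, 11, 12, 8]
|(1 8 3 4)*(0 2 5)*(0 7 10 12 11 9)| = 8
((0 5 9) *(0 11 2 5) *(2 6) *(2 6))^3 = ((2 5 9 11))^3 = (2 11 9 5)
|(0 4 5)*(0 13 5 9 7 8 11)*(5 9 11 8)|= |(0 4 11)(5 13 9 7)|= 12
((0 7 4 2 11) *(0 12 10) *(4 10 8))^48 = ((0 7 10)(2 11 12 8 4))^48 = (2 8 11 4 12)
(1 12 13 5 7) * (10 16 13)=(1 12 10 16 13 5 7)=[0, 12, 2, 3, 4, 7, 6, 1, 8, 9, 16, 11, 10, 5, 14, 15, 13]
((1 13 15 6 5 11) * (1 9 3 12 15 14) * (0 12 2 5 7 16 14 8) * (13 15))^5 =(0 12 13 8)(1 14 16 7 6 15)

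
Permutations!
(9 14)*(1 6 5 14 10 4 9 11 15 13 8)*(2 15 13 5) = (1 6 2 15 5 14 11 13 8)(4 9 10) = [0, 6, 15, 3, 9, 14, 2, 7, 1, 10, 4, 13, 12, 8, 11, 5]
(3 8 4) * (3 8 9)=(3 9)(4 8)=[0, 1, 2, 9, 8, 5, 6, 7, 4, 3]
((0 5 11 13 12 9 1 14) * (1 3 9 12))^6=(14)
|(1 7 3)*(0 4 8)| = |(0 4 8)(1 7 3)| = 3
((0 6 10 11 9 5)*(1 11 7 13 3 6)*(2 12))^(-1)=(0 5 9 11 1)(2 12)(3 13 7 10 6)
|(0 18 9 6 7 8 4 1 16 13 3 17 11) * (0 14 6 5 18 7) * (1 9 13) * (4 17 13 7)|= |(0 4 9 5 18 7 8 17 11 14 6)(1 16)(3 13)|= 22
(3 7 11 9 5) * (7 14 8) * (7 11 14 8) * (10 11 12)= (3 8 12 10 11 9 5)(7 14)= [0, 1, 2, 8, 4, 3, 6, 14, 12, 5, 11, 9, 10, 13, 7]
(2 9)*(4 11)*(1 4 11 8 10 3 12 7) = [0, 4, 9, 12, 8, 5, 6, 1, 10, 2, 3, 11, 7] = (1 4 8 10 3 12 7)(2 9)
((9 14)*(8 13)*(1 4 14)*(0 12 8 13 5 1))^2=(0 8 1 14)(4 9 12 5)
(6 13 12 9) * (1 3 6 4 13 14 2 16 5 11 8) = (1 3 6 14 2 16 5 11 8)(4 13 12 9) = [0, 3, 16, 6, 13, 11, 14, 7, 1, 4, 10, 8, 9, 12, 2, 15, 5]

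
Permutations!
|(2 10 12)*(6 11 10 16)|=6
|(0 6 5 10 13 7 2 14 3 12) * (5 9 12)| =|(0 6 9 12)(2 14 3 5 10 13 7)| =28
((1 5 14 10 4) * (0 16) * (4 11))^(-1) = (0 16)(1 4 11 10 14 5)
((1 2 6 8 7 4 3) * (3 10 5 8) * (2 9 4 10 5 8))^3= ((1 9 4 5 2 6 3)(7 10 8))^3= (10)(1 5 3 4 6 9 2)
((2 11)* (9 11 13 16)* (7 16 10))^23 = ((2 13 10 7 16 9 11))^23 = (2 10 16 11 13 7 9)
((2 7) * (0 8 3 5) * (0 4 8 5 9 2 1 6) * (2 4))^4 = (9)(0 1 2)(5 6 7)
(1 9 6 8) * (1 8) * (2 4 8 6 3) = [0, 9, 4, 2, 8, 5, 1, 7, 6, 3] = (1 9 3 2 4 8 6)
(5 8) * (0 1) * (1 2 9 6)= (0 2 9 6 1)(5 8)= [2, 0, 9, 3, 4, 8, 1, 7, 5, 6]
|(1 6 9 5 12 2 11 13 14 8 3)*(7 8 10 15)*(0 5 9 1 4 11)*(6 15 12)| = |(0 5 6 1 15 7 8 3 4 11 13 14 10 12 2)| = 15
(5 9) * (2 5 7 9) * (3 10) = [0, 1, 5, 10, 4, 2, 6, 9, 8, 7, 3] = (2 5)(3 10)(7 9)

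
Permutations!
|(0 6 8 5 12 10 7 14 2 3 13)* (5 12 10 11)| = |(0 6 8 12 11 5 10 7 14 2 3 13)| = 12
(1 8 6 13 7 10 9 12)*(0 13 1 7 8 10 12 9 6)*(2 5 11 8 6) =[13, 10, 5, 3, 4, 11, 1, 12, 0, 9, 2, 8, 7, 6] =(0 13 6 1 10 2 5 11 8)(7 12)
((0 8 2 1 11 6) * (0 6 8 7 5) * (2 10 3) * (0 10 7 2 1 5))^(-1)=(0 7 8 11 1 3 10 5 2)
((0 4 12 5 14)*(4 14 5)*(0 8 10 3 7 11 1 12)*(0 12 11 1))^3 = ((0 14 8 10 3 7 1 11)(4 12))^3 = (0 10 1 14 3 11 8 7)(4 12)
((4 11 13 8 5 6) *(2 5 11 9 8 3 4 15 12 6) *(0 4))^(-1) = ((0 4 9 8 11 13 3)(2 5)(6 15 12))^(-1) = (0 3 13 11 8 9 4)(2 5)(6 12 15)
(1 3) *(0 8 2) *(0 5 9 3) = [8, 0, 5, 1, 4, 9, 6, 7, 2, 3] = (0 8 2 5 9 3 1)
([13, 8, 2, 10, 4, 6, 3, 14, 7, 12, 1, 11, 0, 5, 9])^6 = (0 1)(3 9)(5 7)(6 14)(8 13)(10 12)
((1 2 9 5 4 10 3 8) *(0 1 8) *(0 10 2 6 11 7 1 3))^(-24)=((0 3 10)(1 6 11 7)(2 9 5 4))^(-24)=(11)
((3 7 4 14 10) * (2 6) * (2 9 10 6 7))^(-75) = ((2 7 4 14 6 9 10 3))^(-75) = (2 9 4 3 6 7 10 14)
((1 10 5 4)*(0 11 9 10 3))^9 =(0 11 9 10 5 4 1 3)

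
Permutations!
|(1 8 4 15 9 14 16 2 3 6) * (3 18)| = |(1 8 4 15 9 14 16 2 18 3 6)| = 11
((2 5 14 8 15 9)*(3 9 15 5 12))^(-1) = ((15)(2 12 3 9)(5 14 8))^(-1) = (15)(2 9 3 12)(5 8 14)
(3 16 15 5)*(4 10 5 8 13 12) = (3 16 15 8 13 12 4 10 5) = [0, 1, 2, 16, 10, 3, 6, 7, 13, 9, 5, 11, 4, 12, 14, 8, 15]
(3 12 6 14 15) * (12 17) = (3 17 12 6 14 15) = [0, 1, 2, 17, 4, 5, 14, 7, 8, 9, 10, 11, 6, 13, 15, 3, 16, 12]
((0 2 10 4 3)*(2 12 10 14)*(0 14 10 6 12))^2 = (2 4 14 10 3)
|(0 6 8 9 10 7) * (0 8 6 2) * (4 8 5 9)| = 4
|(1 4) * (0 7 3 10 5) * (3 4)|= 7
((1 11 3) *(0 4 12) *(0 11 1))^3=((0 4 12 11 3))^3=(0 11 4 3 12)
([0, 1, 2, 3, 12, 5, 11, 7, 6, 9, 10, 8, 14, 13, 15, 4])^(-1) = [0, 1, 2, 3, 15, 5, 8, 7, 11, 9, 10, 6, 4, 13, 12, 14]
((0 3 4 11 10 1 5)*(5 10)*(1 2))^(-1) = (0 5 11 4 3)(1 2 10)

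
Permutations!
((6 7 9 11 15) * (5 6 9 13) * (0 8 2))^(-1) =(0 2 8)(5 13 7 6)(9 15 11)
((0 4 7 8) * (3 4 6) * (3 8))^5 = (0 8 6)(3 7 4)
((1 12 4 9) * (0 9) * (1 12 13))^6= ((0 9 12 4)(1 13))^6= (13)(0 12)(4 9)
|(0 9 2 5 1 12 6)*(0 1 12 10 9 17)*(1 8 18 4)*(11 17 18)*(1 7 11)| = 24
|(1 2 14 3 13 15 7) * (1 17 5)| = |(1 2 14 3 13 15 7 17 5)| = 9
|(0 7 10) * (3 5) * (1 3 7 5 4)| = |(0 5 7 10)(1 3 4)| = 12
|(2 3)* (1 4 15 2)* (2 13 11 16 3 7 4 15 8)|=12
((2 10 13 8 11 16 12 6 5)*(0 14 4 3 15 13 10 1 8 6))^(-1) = (0 12 16 11 8 1 2 5 6 13 15 3 4 14)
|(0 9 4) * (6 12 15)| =|(0 9 4)(6 12 15)| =3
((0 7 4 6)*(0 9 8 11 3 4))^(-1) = ((0 7)(3 4 6 9 8 11))^(-1) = (0 7)(3 11 8 9 6 4)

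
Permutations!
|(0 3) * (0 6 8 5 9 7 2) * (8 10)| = 9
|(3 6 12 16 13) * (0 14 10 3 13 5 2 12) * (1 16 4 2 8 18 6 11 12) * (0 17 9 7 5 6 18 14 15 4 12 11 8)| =44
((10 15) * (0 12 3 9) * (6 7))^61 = (0 12 3 9)(6 7)(10 15)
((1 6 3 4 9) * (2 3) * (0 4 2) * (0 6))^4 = (9)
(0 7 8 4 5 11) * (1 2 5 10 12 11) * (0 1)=(0 7 8 4 10 12 11 1 2 5)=[7, 2, 5, 3, 10, 0, 6, 8, 4, 9, 12, 1, 11]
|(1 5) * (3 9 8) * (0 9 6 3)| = 6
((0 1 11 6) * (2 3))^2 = ((0 1 11 6)(2 3))^2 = (0 11)(1 6)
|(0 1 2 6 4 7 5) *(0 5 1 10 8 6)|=|(0 10 8 6 4 7 1 2)|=8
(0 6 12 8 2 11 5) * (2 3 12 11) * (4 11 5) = (0 6 5)(3 12 8)(4 11) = [6, 1, 2, 12, 11, 0, 5, 7, 3, 9, 10, 4, 8]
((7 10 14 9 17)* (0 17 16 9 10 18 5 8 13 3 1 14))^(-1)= (0 10 14 1 3 13 8 5 18 7 17)(9 16)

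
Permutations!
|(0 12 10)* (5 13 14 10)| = |(0 12 5 13 14 10)| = 6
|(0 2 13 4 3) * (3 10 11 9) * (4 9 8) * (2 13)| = 4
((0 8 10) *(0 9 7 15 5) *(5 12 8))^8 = ((0 5)(7 15 12 8 10 9))^8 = (7 12 10)(8 9 15)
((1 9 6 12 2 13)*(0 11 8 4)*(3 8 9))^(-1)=((0 11 9 6 12 2 13 1 3 8 4))^(-1)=(0 4 8 3 1 13 2 12 6 9 11)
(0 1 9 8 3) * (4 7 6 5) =[1, 9, 2, 0, 7, 4, 5, 6, 3, 8] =(0 1 9 8 3)(4 7 6 5)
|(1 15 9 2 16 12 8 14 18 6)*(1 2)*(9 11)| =28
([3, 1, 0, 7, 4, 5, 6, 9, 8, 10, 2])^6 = [0, 1, 2, 3, 4, 5, 6, 7, 8, 9, 10]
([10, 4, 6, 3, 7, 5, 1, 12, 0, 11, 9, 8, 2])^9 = [8, 12, 4, 3, 2, 5, 7, 6, 11, 10, 0, 9, 1]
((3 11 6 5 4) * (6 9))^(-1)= (3 4 5 6 9 11)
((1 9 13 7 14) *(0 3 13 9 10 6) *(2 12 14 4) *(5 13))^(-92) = (0 7 14)(1 3 4)(2 10 5)(6 13 12)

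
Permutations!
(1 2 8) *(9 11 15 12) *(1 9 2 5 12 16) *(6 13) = [0, 5, 8, 3, 4, 12, 13, 7, 9, 11, 10, 15, 2, 6, 14, 16, 1] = (1 5 12 2 8 9 11 15 16)(6 13)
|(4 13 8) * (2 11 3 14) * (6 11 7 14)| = 3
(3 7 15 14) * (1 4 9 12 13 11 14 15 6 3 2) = (15)(1 4 9 12 13 11 14 2)(3 7 6) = [0, 4, 1, 7, 9, 5, 3, 6, 8, 12, 10, 14, 13, 11, 2, 15]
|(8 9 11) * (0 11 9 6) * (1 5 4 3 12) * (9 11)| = |(0 9 11 8 6)(1 5 4 3 12)| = 5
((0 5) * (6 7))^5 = (0 5)(6 7)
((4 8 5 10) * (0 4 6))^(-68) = ((0 4 8 5 10 6))^(-68) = (0 10 8)(4 6 5)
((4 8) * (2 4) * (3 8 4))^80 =(2 8 3)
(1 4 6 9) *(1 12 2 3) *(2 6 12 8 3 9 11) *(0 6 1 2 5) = (0 6 11 5)(1 4 12)(2 9 8 3) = [6, 4, 9, 2, 12, 0, 11, 7, 3, 8, 10, 5, 1]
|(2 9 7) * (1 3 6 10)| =|(1 3 6 10)(2 9 7)| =12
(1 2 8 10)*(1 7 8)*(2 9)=(1 9 2)(7 8 10)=[0, 9, 1, 3, 4, 5, 6, 8, 10, 2, 7]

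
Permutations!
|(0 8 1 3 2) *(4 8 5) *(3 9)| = 8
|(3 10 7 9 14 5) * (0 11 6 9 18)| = 10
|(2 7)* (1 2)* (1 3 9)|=5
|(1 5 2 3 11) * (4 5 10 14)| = |(1 10 14 4 5 2 3 11)| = 8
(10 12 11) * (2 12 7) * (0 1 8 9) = [1, 8, 12, 3, 4, 5, 6, 2, 9, 0, 7, 10, 11] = (0 1 8 9)(2 12 11 10 7)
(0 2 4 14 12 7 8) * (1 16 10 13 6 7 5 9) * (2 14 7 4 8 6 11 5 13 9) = (0 14 12 13 11 5 2 8)(1 16 10 9)(4 7 6) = [14, 16, 8, 3, 7, 2, 4, 6, 0, 1, 9, 5, 13, 11, 12, 15, 10]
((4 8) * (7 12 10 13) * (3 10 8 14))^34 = ((3 10 13 7 12 8 4 14))^34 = (3 13 12 4)(7 8 14 10)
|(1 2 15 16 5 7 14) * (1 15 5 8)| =|(1 2 5 7 14 15 16 8)| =8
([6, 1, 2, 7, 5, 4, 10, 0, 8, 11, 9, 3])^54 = [3, 1, 2, 9, 4, 5, 7, 11, 8, 6, 0, 10]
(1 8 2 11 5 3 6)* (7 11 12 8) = (1 7 11 5 3 6)(2 12 8) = [0, 7, 12, 6, 4, 3, 1, 11, 2, 9, 10, 5, 8]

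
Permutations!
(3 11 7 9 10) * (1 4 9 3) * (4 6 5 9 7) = [0, 6, 2, 11, 7, 9, 5, 3, 8, 10, 1, 4] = (1 6 5 9 10)(3 11 4 7)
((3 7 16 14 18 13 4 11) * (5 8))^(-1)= (3 11 4 13 18 14 16 7)(5 8)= ((3 7 16 14 18 13 4 11)(5 8))^(-1)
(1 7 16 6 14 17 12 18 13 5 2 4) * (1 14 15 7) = (2 4 14 17 12 18 13 5)(6 15 7 16) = [0, 1, 4, 3, 14, 2, 15, 16, 8, 9, 10, 11, 18, 5, 17, 7, 6, 12, 13]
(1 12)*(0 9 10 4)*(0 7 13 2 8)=(0 9 10 4 7 13 2 8)(1 12)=[9, 12, 8, 3, 7, 5, 6, 13, 0, 10, 4, 11, 1, 2]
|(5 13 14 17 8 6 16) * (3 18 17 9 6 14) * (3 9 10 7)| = 35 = |(3 18 17 8 14 10 7)(5 13 9 6 16)|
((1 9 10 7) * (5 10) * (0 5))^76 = ((0 5 10 7 1 9))^76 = (0 1 10)(5 9 7)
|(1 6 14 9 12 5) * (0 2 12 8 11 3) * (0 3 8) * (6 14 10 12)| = |(0 2 6 10 12 5 1 14 9)(8 11)| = 18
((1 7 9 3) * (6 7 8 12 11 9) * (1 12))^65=(1 8)(3 12 11 9)(6 7)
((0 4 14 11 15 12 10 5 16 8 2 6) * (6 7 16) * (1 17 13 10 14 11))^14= (0 11 12 1 13 5)(2 16)(4 15 14 17 10 6)(7 8)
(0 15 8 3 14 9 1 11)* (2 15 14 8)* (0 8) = [14, 11, 15, 0, 4, 5, 6, 7, 3, 1, 10, 8, 12, 13, 9, 2] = (0 14 9 1 11 8 3)(2 15)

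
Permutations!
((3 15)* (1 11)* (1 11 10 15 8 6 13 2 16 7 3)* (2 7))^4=((1 10 15)(2 16)(3 8 6 13 7))^4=(16)(1 10 15)(3 7 13 6 8)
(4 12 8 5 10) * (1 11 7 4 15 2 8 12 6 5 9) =[0, 11, 8, 3, 6, 10, 5, 4, 9, 1, 15, 7, 12, 13, 14, 2] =(1 11 7 4 6 5 10 15 2 8 9)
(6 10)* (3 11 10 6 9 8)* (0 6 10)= (0 6 10 9 8 3 11)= [6, 1, 2, 11, 4, 5, 10, 7, 3, 8, 9, 0]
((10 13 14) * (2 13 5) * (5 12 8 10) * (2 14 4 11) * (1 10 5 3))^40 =(1 14 8 10 3 5 12)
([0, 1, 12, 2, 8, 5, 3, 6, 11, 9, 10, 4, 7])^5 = [0, 1, 2, 3, 11, 5, 6, 7, 4, 9, 10, 8, 12]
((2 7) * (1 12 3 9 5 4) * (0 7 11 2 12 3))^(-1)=(0 12 7)(1 4 5 9 3)(2 11)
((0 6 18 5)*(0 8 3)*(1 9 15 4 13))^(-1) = (0 3 8 5 18 6)(1 13 4 15 9) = ((0 6 18 5 8 3)(1 9 15 4 13))^(-1)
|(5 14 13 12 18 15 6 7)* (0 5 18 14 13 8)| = 12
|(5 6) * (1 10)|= 2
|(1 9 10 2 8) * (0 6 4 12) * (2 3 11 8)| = 12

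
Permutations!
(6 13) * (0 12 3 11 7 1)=(0 12 3 11 7 1)(6 13)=[12, 0, 2, 11, 4, 5, 13, 1, 8, 9, 10, 7, 3, 6]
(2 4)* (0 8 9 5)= (0 8 9 5)(2 4)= [8, 1, 4, 3, 2, 0, 6, 7, 9, 5]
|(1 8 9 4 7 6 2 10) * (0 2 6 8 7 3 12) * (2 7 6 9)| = |(0 7 8 2 10 1 6 9 4 3 12)| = 11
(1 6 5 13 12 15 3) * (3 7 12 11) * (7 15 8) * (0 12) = (15)(0 12 8 7)(1 6 5 13 11 3) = [12, 6, 2, 1, 4, 13, 5, 0, 7, 9, 10, 3, 8, 11, 14, 15]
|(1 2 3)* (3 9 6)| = 5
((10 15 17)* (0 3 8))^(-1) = ((0 3 8)(10 15 17))^(-1) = (0 8 3)(10 17 15)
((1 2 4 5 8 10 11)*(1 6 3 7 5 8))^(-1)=(1 5 7 3 6 11 10 8 4 2)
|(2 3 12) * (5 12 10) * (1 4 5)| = |(1 4 5 12 2 3 10)| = 7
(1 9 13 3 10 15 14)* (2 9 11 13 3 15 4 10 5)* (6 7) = (1 11 13 15 14)(2 9 3 5)(4 10)(6 7) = [0, 11, 9, 5, 10, 2, 7, 6, 8, 3, 4, 13, 12, 15, 1, 14]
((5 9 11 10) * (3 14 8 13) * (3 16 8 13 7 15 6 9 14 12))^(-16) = ((3 12)(5 14 13 16 8 7 15 6 9 11 10))^(-16) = (5 15 14 6 13 9 16 11 8 10 7)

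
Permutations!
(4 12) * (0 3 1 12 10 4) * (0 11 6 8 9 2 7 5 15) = [3, 12, 7, 1, 10, 15, 8, 5, 9, 2, 4, 6, 11, 13, 14, 0] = (0 3 1 12 11 6 8 9 2 7 5 15)(4 10)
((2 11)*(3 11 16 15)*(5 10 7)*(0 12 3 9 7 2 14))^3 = ((0 12 3 11 14)(2 16 15 9 7 5 10))^3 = (0 11 12 14 3)(2 9 10 15 5 16 7)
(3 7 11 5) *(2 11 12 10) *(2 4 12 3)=(2 11 5)(3 7)(4 12 10)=[0, 1, 11, 7, 12, 2, 6, 3, 8, 9, 4, 5, 10]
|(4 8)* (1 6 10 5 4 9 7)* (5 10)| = 7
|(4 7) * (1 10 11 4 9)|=|(1 10 11 4 7 9)|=6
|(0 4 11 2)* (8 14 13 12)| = |(0 4 11 2)(8 14 13 12)| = 4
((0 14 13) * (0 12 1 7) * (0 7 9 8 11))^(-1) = (0 11 8 9 1 12 13 14)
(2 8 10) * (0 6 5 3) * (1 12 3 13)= (0 6 5 13 1 12 3)(2 8 10)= [6, 12, 8, 0, 4, 13, 5, 7, 10, 9, 2, 11, 3, 1]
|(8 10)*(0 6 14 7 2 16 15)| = 14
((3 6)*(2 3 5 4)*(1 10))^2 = (10)(2 6 4 3 5) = ((1 10)(2 3 6 5 4))^2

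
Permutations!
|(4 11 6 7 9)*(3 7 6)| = |(3 7 9 4 11)| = 5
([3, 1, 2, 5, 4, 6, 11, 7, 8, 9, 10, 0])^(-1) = (0 11 6 5 3)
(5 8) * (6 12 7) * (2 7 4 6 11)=(2 7 11)(4 6 12)(5 8)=[0, 1, 7, 3, 6, 8, 12, 11, 5, 9, 10, 2, 4]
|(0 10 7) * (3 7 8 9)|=|(0 10 8 9 3 7)|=6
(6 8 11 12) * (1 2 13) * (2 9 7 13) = (1 9 7 13)(6 8 11 12) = [0, 9, 2, 3, 4, 5, 8, 13, 11, 7, 10, 12, 6, 1]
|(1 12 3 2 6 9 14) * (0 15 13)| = |(0 15 13)(1 12 3 2 6 9 14)| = 21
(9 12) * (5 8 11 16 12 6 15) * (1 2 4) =(1 2 4)(5 8 11 16 12 9 6 15) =[0, 2, 4, 3, 1, 8, 15, 7, 11, 6, 10, 16, 9, 13, 14, 5, 12]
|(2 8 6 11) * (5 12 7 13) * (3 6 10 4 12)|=11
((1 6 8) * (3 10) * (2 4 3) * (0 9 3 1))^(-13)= (0 4 9 1 3 6 10 8 2)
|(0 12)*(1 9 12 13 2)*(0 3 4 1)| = 15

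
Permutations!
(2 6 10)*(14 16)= (2 6 10)(14 16)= [0, 1, 6, 3, 4, 5, 10, 7, 8, 9, 2, 11, 12, 13, 16, 15, 14]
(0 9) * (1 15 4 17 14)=(0 9)(1 15 4 17 14)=[9, 15, 2, 3, 17, 5, 6, 7, 8, 0, 10, 11, 12, 13, 1, 4, 16, 14]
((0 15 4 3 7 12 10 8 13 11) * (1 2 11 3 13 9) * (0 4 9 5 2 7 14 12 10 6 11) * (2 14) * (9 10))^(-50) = (0 10 5 12 11 13 2 15 8 14 6 4 3)(1 7 9)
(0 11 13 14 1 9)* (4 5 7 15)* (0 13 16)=[11, 9, 2, 3, 5, 7, 6, 15, 8, 13, 10, 16, 12, 14, 1, 4, 0]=(0 11 16)(1 9 13 14)(4 5 7 15)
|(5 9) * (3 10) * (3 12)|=|(3 10 12)(5 9)|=6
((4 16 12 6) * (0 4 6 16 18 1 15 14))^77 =((0 4 18 1 15 14)(12 16))^77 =(0 14 15 1 18 4)(12 16)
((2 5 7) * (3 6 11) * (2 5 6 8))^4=(2 8 3 11 6)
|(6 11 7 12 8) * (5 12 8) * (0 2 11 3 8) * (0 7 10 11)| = |(0 2)(3 8 6)(5 12)(10 11)| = 6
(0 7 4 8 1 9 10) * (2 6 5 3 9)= (0 7 4 8 1 2 6 5 3 9 10)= [7, 2, 6, 9, 8, 3, 5, 4, 1, 10, 0]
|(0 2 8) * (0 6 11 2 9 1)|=12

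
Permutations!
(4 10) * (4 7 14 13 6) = (4 10 7 14 13 6) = [0, 1, 2, 3, 10, 5, 4, 14, 8, 9, 7, 11, 12, 6, 13]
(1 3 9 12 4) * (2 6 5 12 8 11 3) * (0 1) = (0 1 2 6 5 12 4)(3 9 8 11) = [1, 2, 6, 9, 0, 12, 5, 7, 11, 8, 10, 3, 4]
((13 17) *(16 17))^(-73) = ((13 16 17))^(-73) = (13 17 16)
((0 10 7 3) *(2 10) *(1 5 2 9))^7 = ((0 9 1 5 2 10 7 3))^7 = (0 3 7 10 2 5 1 9)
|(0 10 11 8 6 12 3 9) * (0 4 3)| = 6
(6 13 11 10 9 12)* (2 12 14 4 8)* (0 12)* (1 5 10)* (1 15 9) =[12, 5, 0, 3, 8, 10, 13, 7, 2, 14, 1, 15, 6, 11, 4, 9] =(0 12 6 13 11 15 9 14 4 8 2)(1 5 10)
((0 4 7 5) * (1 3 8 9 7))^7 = (0 5 7 9 8 3 1 4) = ((0 4 1 3 8 9 7 5))^7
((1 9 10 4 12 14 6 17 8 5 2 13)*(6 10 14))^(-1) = (1 13 2 5 8 17 6 12 4 10 14 9)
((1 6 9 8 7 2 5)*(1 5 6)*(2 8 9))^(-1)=(9)(2 6)(7 8)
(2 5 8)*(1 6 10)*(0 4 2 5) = (0 4 2)(1 6 10)(5 8) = [4, 6, 0, 3, 2, 8, 10, 7, 5, 9, 1]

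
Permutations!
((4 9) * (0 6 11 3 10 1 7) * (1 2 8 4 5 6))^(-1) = (0 7 1)(2 10 3 11 6 5 9 4 8)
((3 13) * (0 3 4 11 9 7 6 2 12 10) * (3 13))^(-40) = (13)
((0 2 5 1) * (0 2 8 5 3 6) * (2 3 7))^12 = (8)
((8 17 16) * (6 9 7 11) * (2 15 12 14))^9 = (17)(2 15 12 14)(6 9 7 11)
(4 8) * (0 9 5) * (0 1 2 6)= (0 9 5 1 2 6)(4 8)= [9, 2, 6, 3, 8, 1, 0, 7, 4, 5]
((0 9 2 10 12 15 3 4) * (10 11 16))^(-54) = (0 12 2 3 16)(4 10 9 15 11)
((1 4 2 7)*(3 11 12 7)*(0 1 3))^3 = (0 2 4 1)(3 7 12 11)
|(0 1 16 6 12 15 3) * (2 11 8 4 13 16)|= |(0 1 2 11 8 4 13 16 6 12 15 3)|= 12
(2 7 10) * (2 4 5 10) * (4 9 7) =[0, 1, 4, 3, 5, 10, 6, 2, 8, 7, 9] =(2 4 5 10 9 7)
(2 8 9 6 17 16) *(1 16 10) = (1 16 2 8 9 6 17 10) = [0, 16, 8, 3, 4, 5, 17, 7, 9, 6, 1, 11, 12, 13, 14, 15, 2, 10]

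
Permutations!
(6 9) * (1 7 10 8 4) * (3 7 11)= (1 11 3 7 10 8 4)(6 9)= [0, 11, 2, 7, 1, 5, 9, 10, 4, 6, 8, 3]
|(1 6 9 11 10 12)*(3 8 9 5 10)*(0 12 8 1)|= |(0 12)(1 6 5 10 8 9 11 3)|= 8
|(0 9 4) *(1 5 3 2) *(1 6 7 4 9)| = 8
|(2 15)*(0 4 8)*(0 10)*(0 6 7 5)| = |(0 4 8 10 6 7 5)(2 15)| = 14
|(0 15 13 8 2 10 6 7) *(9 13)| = 9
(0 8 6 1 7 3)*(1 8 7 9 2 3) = [7, 9, 3, 0, 4, 5, 8, 1, 6, 2] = (0 7 1 9 2 3)(6 8)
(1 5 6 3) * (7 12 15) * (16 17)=(1 5 6 3)(7 12 15)(16 17)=[0, 5, 2, 1, 4, 6, 3, 12, 8, 9, 10, 11, 15, 13, 14, 7, 17, 16]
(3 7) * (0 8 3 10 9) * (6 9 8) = (0 6 9)(3 7 10 8) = [6, 1, 2, 7, 4, 5, 9, 10, 3, 0, 8]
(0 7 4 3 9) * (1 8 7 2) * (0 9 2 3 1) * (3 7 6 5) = (9)(0 7 4 1 8 6 5 3 2) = [7, 8, 0, 2, 1, 3, 5, 4, 6, 9]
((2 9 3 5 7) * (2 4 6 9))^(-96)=(9)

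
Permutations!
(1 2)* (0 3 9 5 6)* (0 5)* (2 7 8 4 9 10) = (0 3 10 2 1 7 8 4 9)(5 6) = [3, 7, 1, 10, 9, 6, 5, 8, 4, 0, 2]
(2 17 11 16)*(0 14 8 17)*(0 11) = (0 14 8 17)(2 11 16) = [14, 1, 11, 3, 4, 5, 6, 7, 17, 9, 10, 16, 12, 13, 8, 15, 2, 0]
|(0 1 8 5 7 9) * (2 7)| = 7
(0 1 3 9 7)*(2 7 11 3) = [1, 2, 7, 9, 4, 5, 6, 0, 8, 11, 10, 3] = (0 1 2 7)(3 9 11)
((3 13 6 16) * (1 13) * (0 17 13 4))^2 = ((0 17 13 6 16 3 1 4))^2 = (0 13 16 1)(3 4 17 6)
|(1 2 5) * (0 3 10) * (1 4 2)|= 3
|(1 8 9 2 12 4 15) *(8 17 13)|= 9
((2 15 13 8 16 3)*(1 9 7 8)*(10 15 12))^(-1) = ((1 9 7 8 16 3 2 12 10 15 13))^(-1) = (1 13 15 10 12 2 3 16 8 7 9)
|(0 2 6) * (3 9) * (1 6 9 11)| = 7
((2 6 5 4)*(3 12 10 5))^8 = ((2 6 3 12 10 5 4))^8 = (2 6 3 12 10 5 4)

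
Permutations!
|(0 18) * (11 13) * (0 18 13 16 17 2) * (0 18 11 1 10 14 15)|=|(0 13 1 10 14 15)(2 18 11 16 17)|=30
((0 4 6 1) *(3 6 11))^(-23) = (0 4 11 3 6 1)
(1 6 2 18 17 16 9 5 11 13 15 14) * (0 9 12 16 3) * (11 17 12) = (0 9 5 17 3)(1 6 2 18 12 16 11 13 15 14) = [9, 6, 18, 0, 4, 17, 2, 7, 8, 5, 10, 13, 16, 15, 1, 14, 11, 3, 12]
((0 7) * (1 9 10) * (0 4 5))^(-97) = (0 5 4 7)(1 10 9)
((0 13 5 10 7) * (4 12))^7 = (0 5 7 13 10)(4 12)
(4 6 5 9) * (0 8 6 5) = (0 8 6)(4 5 9) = [8, 1, 2, 3, 5, 9, 0, 7, 6, 4]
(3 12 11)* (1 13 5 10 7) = (1 13 5 10 7)(3 12 11) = [0, 13, 2, 12, 4, 10, 6, 1, 8, 9, 7, 3, 11, 5]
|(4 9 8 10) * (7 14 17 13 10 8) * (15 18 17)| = |(4 9 7 14 15 18 17 13 10)| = 9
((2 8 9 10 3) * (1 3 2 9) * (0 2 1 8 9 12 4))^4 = ((0 2 9 10 1 3 12 4))^4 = (0 1)(2 3)(4 10)(9 12)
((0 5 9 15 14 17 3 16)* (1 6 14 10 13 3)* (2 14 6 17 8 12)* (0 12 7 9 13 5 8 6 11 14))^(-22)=((0 8 7 9 15 10 5 13 3 16 12 2)(1 17)(6 11 14))^(-22)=(17)(0 7 15 5 3 12)(2 8 9 10 13 16)(6 14 11)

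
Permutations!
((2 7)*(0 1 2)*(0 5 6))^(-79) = ((0 1 2 7 5 6))^(-79) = (0 6 5 7 2 1)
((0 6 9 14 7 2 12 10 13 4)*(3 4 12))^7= (0 4 3 2 7 14 9 6)(10 13 12)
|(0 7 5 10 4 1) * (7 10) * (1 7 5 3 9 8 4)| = |(0 10 1)(3 9 8 4 7)| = 15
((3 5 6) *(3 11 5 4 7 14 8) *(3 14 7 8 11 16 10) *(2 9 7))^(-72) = ((2 9 7)(3 4 8 14 11 5 6 16 10))^(-72) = (16)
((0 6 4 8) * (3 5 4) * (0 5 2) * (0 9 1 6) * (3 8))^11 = (1 5 2 6 4 9 8 3)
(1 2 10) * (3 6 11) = (1 2 10)(3 6 11) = [0, 2, 10, 6, 4, 5, 11, 7, 8, 9, 1, 3]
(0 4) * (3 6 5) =(0 4)(3 6 5) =[4, 1, 2, 6, 0, 3, 5]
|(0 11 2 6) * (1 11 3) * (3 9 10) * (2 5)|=|(0 9 10 3 1 11 5 2 6)|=9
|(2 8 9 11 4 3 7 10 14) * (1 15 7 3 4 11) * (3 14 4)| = |(1 15 7 10 4 3 14 2 8 9)| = 10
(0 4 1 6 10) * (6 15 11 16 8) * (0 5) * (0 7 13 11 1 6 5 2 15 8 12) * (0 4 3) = (0 3)(1 8 5 7 13 11 16 12 4 6 10 2 15) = [3, 8, 15, 0, 6, 7, 10, 13, 5, 9, 2, 16, 4, 11, 14, 1, 12]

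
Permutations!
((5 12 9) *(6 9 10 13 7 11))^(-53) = ((5 12 10 13 7 11 6 9))^(-53) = (5 13 6 12 7 9 10 11)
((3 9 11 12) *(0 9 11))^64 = (3 11 12)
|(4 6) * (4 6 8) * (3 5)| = |(3 5)(4 8)| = 2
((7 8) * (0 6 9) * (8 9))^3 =((0 6 8 7 9))^3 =(0 7 6 9 8)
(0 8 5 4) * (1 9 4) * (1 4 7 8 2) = (0 2 1 9 7 8 5 4) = [2, 9, 1, 3, 0, 4, 6, 8, 5, 7]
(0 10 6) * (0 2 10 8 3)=[8, 1, 10, 0, 4, 5, 2, 7, 3, 9, 6]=(0 8 3)(2 10 6)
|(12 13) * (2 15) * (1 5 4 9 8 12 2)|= |(1 5 4 9 8 12 13 2 15)|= 9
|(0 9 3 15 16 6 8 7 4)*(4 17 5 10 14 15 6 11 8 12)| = 18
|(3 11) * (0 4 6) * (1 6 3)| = 6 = |(0 4 3 11 1 6)|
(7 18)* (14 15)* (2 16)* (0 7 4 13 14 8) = (0 7 18 4 13 14 15 8)(2 16) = [7, 1, 16, 3, 13, 5, 6, 18, 0, 9, 10, 11, 12, 14, 15, 8, 2, 17, 4]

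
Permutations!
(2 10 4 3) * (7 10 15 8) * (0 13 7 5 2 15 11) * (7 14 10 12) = (0 13 14 10 4 3 15 8 5 2 11)(7 12) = [13, 1, 11, 15, 3, 2, 6, 12, 5, 9, 4, 0, 7, 14, 10, 8]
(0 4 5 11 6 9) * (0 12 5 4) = (5 11 6 9 12) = [0, 1, 2, 3, 4, 11, 9, 7, 8, 12, 10, 6, 5]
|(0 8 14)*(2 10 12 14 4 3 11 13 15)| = 11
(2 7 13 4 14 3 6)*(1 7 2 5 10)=(1 7 13 4 14 3 6 5 10)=[0, 7, 2, 6, 14, 10, 5, 13, 8, 9, 1, 11, 12, 4, 3]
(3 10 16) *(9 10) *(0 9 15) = [9, 1, 2, 15, 4, 5, 6, 7, 8, 10, 16, 11, 12, 13, 14, 0, 3] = (0 9 10 16 3 15)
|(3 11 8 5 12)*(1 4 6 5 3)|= 15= |(1 4 6 5 12)(3 11 8)|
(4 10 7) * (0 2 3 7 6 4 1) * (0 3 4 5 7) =[2, 3, 4, 0, 10, 7, 5, 1, 8, 9, 6] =(0 2 4 10 6 5 7 1 3)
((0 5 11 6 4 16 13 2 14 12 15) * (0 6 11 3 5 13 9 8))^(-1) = (0 8 9 16 4 6 15 12 14 2 13)(3 5)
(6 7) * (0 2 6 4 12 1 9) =(0 2 6 7 4 12 1 9) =[2, 9, 6, 3, 12, 5, 7, 4, 8, 0, 10, 11, 1]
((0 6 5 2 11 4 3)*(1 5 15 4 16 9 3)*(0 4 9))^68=((0 6 15 9 3 4 1 5 2 11 16))^68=(0 15 3 1 2 16 6 9 4 5 11)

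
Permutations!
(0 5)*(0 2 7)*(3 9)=[5, 1, 7, 9, 4, 2, 6, 0, 8, 3]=(0 5 2 7)(3 9)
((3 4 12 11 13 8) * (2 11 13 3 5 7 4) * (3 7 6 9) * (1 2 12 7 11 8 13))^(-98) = (13)(1 3 6 8)(2 12 9 5)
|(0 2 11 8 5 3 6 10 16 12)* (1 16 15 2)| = 8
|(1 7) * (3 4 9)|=6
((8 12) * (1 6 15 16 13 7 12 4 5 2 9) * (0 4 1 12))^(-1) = ((0 4 5 2 9 12 8 1 6 15 16 13 7))^(-1) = (0 7 13 16 15 6 1 8 12 9 2 5 4)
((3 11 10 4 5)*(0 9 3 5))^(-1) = (0 4 10 11 3 9)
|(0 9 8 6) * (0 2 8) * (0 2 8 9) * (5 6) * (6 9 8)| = 4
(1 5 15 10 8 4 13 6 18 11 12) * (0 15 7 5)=(0 15 10 8 4 13 6 18 11 12 1)(5 7)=[15, 0, 2, 3, 13, 7, 18, 5, 4, 9, 8, 12, 1, 6, 14, 10, 16, 17, 11]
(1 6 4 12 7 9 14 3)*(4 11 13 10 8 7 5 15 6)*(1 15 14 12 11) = [0, 4, 2, 15, 11, 14, 1, 9, 7, 12, 8, 13, 5, 10, 3, 6] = (1 4 11 13 10 8 7 9 12 5 14 3 15 6)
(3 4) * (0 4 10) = (0 4 3 10) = [4, 1, 2, 10, 3, 5, 6, 7, 8, 9, 0]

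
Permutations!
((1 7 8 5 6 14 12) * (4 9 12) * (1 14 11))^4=(14)(1 6 8)(5 7 11)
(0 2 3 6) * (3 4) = (0 2 4 3 6) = [2, 1, 4, 6, 3, 5, 0]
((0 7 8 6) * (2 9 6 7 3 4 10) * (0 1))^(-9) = ((0 3 4 10 2 9 6 1)(7 8))^(-9) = (0 1 6 9 2 10 4 3)(7 8)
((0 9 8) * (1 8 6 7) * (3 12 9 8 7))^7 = ((0 8)(1 7)(3 12 9 6))^7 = (0 8)(1 7)(3 6 9 12)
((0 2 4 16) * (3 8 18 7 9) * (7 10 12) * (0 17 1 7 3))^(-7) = (0 2 4 16 17 1 7 9)(3 10 8 12 18)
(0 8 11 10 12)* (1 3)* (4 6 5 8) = (0 4 6 5 8 11 10 12)(1 3) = [4, 3, 2, 1, 6, 8, 5, 7, 11, 9, 12, 10, 0]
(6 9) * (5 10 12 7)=(5 10 12 7)(6 9)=[0, 1, 2, 3, 4, 10, 9, 5, 8, 6, 12, 11, 7]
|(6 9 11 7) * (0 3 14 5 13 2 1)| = |(0 3 14 5 13 2 1)(6 9 11 7)| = 28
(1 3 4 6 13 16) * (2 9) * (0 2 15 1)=(0 2 9 15 1 3 4 6 13 16)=[2, 3, 9, 4, 6, 5, 13, 7, 8, 15, 10, 11, 12, 16, 14, 1, 0]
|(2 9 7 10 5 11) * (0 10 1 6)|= 9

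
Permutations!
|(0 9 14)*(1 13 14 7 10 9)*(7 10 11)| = |(0 1 13 14)(7 11)(9 10)| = 4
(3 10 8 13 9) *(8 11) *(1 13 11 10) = (1 13 9 3)(8 11) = [0, 13, 2, 1, 4, 5, 6, 7, 11, 3, 10, 8, 12, 9]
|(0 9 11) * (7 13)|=|(0 9 11)(7 13)|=6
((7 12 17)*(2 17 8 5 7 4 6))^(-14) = (2 4)(5 12)(6 17)(7 8)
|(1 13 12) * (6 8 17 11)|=|(1 13 12)(6 8 17 11)|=12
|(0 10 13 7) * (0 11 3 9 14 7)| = |(0 10 13)(3 9 14 7 11)| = 15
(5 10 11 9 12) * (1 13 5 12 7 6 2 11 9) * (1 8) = (1 13 5 10 9 7 6 2 11 8) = [0, 13, 11, 3, 4, 10, 2, 6, 1, 7, 9, 8, 12, 5]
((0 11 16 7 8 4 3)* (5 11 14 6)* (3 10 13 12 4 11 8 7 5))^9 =((0 14 6 3)(4 10 13 12)(5 8 11 16))^9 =(0 14 6 3)(4 10 13 12)(5 8 11 16)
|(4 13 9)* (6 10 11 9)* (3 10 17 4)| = 4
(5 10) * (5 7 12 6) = [0, 1, 2, 3, 4, 10, 5, 12, 8, 9, 7, 11, 6] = (5 10 7 12 6)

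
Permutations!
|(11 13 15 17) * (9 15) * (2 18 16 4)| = |(2 18 16 4)(9 15 17 11 13)| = 20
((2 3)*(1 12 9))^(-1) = (1 9 12)(2 3)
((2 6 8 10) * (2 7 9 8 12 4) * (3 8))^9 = ((2 6 12 4)(3 8 10 7 9))^9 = (2 6 12 4)(3 9 7 10 8)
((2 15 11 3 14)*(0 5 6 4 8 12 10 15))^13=((0 5 6 4 8 12 10 15 11 3 14 2))^13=(0 5 6 4 8 12 10 15 11 3 14 2)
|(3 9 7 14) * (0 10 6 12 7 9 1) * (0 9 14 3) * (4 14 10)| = |(0 4 14)(1 9 10 6 12 7 3)| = 21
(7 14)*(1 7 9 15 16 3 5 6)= [0, 7, 2, 5, 4, 6, 1, 14, 8, 15, 10, 11, 12, 13, 9, 16, 3]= (1 7 14 9 15 16 3 5 6)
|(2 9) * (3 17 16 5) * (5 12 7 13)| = |(2 9)(3 17 16 12 7 13 5)| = 14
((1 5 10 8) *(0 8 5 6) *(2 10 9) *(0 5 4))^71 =((0 8 1 6 5 9 2 10 4))^71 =(0 4 10 2 9 5 6 1 8)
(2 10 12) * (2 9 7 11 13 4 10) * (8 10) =(4 8 10 12 9 7 11 13) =[0, 1, 2, 3, 8, 5, 6, 11, 10, 7, 12, 13, 9, 4]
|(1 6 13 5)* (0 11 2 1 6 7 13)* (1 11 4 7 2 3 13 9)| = 11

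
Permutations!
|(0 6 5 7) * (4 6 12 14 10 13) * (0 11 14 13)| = |(0 12 13 4 6 5 7 11 14 10)| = 10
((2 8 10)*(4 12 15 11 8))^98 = ((2 4 12 15 11 8 10))^98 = (15)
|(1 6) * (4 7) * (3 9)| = 2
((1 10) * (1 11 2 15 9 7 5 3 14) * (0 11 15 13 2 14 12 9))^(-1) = ((0 11 14 1 10 15)(2 13)(3 12 9 7 5))^(-1) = (0 15 10 1 14 11)(2 13)(3 5 7 9 12)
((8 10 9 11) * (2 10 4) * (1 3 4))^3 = ((1 3 4 2 10 9 11 8))^3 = (1 2 11 3 10 8 4 9)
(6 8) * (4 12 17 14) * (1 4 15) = (1 4 12 17 14 15)(6 8) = [0, 4, 2, 3, 12, 5, 8, 7, 6, 9, 10, 11, 17, 13, 15, 1, 16, 14]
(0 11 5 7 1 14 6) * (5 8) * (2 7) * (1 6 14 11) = (14)(0 1 11 8 5 2 7 6) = [1, 11, 7, 3, 4, 2, 0, 6, 5, 9, 10, 8, 12, 13, 14]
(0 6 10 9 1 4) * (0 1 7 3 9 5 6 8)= [8, 4, 2, 9, 1, 6, 10, 3, 0, 7, 5]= (0 8)(1 4)(3 9 7)(5 6 10)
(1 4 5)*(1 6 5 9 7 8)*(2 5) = (1 4 9 7 8)(2 5 6) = [0, 4, 5, 3, 9, 6, 2, 8, 1, 7]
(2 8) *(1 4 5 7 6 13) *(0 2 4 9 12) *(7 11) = [2, 9, 8, 3, 5, 11, 13, 6, 4, 12, 10, 7, 0, 1] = (0 2 8 4 5 11 7 6 13 1 9 12)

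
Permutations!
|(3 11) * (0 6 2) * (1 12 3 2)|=7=|(0 6 1 12 3 11 2)|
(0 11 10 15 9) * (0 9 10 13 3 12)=[11, 1, 2, 12, 4, 5, 6, 7, 8, 9, 15, 13, 0, 3, 14, 10]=(0 11 13 3 12)(10 15)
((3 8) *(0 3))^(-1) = ((0 3 8))^(-1) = (0 8 3)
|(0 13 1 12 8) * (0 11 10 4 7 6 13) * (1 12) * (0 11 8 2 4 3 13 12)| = |(0 11 10 3 13)(2 4 7 6 12)| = 5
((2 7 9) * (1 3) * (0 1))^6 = (9)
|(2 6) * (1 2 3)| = |(1 2 6 3)| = 4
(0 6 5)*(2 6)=(0 2 6 5)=[2, 1, 6, 3, 4, 0, 5]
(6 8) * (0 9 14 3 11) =(0 9 14 3 11)(6 8) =[9, 1, 2, 11, 4, 5, 8, 7, 6, 14, 10, 0, 12, 13, 3]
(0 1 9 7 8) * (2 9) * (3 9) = (0 1 2 3 9 7 8) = [1, 2, 3, 9, 4, 5, 6, 8, 0, 7]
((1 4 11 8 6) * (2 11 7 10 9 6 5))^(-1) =((1 4 7 10 9 6)(2 11 8 5))^(-1) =(1 6 9 10 7 4)(2 5 8 11)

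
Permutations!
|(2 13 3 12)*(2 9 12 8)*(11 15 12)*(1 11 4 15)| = |(1 11)(2 13 3 8)(4 15 12 9)| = 4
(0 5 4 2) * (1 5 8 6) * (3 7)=(0 8 6 1 5 4 2)(3 7)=[8, 5, 0, 7, 2, 4, 1, 3, 6]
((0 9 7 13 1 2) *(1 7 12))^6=((0 9 12 1 2)(7 13))^6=(13)(0 9 12 1 2)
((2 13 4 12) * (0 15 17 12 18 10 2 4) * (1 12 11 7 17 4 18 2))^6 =((0 15 4 2 13)(1 12 18 10)(7 17 11))^6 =(0 15 4 2 13)(1 18)(10 12)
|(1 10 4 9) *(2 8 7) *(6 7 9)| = |(1 10 4 6 7 2 8 9)| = 8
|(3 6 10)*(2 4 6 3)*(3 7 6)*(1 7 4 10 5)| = 4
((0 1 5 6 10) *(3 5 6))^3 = ((0 1 6 10)(3 5))^3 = (0 10 6 1)(3 5)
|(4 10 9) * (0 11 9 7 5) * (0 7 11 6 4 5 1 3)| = 10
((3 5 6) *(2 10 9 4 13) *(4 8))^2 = (2 9 4)(3 6 5)(8 13 10)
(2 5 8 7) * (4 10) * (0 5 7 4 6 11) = (0 5 8 4 10 6 11)(2 7) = [5, 1, 7, 3, 10, 8, 11, 2, 4, 9, 6, 0]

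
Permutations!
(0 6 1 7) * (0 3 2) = (0 6 1 7 3 2) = [6, 7, 0, 2, 4, 5, 1, 3]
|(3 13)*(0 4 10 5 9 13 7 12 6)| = |(0 4 10 5 9 13 3 7 12 6)| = 10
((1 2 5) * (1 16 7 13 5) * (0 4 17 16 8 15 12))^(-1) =(0 12 15 8 5 13 7 16 17 4)(1 2)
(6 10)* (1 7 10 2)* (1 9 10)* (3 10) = (1 7)(2 9 3 10 6) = [0, 7, 9, 10, 4, 5, 2, 1, 8, 3, 6]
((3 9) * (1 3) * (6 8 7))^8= (1 9 3)(6 7 8)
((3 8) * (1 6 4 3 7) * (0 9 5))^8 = (0 5 9)(1 4 8)(3 7 6)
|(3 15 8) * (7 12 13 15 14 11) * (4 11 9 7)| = 8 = |(3 14 9 7 12 13 15 8)(4 11)|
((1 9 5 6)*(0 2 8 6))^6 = (0 5 9 1 6 8 2)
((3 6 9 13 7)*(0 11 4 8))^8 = (3 13 6 7 9)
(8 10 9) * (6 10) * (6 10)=(8 10 9)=[0, 1, 2, 3, 4, 5, 6, 7, 10, 8, 9]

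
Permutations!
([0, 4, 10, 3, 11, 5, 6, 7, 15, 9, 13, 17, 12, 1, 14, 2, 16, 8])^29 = (1 11 8 2 13 4 17 15 10)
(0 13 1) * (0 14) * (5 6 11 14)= (0 13 1 5 6 11 14)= [13, 5, 2, 3, 4, 6, 11, 7, 8, 9, 10, 14, 12, 1, 0]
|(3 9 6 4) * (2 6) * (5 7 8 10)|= |(2 6 4 3 9)(5 7 8 10)|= 20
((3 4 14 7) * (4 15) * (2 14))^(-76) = (2 7 15)(3 4 14)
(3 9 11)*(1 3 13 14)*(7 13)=(1 3 9 11 7 13 14)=[0, 3, 2, 9, 4, 5, 6, 13, 8, 11, 10, 7, 12, 14, 1]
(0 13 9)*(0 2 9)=(0 13)(2 9)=[13, 1, 9, 3, 4, 5, 6, 7, 8, 2, 10, 11, 12, 0]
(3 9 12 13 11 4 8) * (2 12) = (2 12 13 11 4 8 3 9) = [0, 1, 12, 9, 8, 5, 6, 7, 3, 2, 10, 4, 13, 11]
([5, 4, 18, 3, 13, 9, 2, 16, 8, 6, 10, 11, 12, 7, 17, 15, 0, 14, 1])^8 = (0 13 18 9 16 4 2 5 7 1 6)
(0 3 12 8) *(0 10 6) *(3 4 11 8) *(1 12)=(0 4 11 8 10 6)(1 12 3)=[4, 12, 2, 1, 11, 5, 0, 7, 10, 9, 6, 8, 3]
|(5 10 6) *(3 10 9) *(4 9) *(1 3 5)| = 12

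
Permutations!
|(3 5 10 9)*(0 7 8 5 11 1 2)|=|(0 7 8 5 10 9 3 11 1 2)|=10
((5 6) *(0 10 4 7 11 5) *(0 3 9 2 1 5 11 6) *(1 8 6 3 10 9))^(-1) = ((11)(0 9 2 8 6 10 4 7 3 1 5))^(-1) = (11)(0 5 1 3 7 4 10 6 8 2 9)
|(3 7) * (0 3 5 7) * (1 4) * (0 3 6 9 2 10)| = 10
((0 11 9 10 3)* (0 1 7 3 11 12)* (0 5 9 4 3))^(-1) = (0 7 1 3 4 11 10 9 5 12)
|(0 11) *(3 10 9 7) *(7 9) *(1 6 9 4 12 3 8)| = 18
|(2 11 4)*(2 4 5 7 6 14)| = |(2 11 5 7 6 14)| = 6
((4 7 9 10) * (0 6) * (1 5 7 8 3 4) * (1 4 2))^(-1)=(0 6)(1 2 3 8 4 10 9 7 5)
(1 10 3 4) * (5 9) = (1 10 3 4)(5 9) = [0, 10, 2, 4, 1, 9, 6, 7, 8, 5, 3]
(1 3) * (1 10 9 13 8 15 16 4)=(1 3 10 9 13 8 15 16 4)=[0, 3, 2, 10, 1, 5, 6, 7, 15, 13, 9, 11, 12, 8, 14, 16, 4]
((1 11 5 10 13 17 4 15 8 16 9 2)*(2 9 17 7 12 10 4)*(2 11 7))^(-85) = (1 2 13 10 12 7)(4 5 11 17 16 8 15)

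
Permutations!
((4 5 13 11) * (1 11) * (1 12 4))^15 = ((1 11)(4 5 13 12))^15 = (1 11)(4 12 13 5)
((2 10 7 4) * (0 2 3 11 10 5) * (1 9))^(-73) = (0 5 2)(1 9)(3 10 4 11 7)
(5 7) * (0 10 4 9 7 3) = (0 10 4 9 7 5 3) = [10, 1, 2, 0, 9, 3, 6, 5, 8, 7, 4]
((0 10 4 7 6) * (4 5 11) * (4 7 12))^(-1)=(0 6 7 11 5 10)(4 12)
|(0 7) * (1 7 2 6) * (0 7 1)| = |(7)(0 2 6)| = 3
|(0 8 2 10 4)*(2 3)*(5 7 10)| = |(0 8 3 2 5 7 10 4)| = 8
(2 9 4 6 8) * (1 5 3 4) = (1 5 3 4 6 8 2 9) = [0, 5, 9, 4, 6, 3, 8, 7, 2, 1]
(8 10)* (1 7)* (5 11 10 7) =(1 5 11 10 8 7) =[0, 5, 2, 3, 4, 11, 6, 1, 7, 9, 8, 10]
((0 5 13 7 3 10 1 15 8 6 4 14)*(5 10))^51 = (0 15 4 10 8 14 1 6)(3 7 13 5)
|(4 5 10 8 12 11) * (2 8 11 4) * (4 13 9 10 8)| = 9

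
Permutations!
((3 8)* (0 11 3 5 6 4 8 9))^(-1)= (0 9 3 11)(4 6 5 8)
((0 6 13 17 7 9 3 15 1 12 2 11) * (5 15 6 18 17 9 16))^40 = (0 1 7 11 15 17 2 5 18 12 16) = ((0 18 17 7 16 5 15 1 12 2 11)(3 6 13 9))^40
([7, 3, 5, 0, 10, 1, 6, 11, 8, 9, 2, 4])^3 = [4, 7, 3, 11, 5, 0, 6, 10, 8, 9, 1, 2]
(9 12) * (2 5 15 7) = (2 5 15 7)(9 12) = [0, 1, 5, 3, 4, 15, 6, 2, 8, 12, 10, 11, 9, 13, 14, 7]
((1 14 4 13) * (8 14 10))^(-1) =(1 13 4 14 8 10)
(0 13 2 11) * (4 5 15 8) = [13, 1, 11, 3, 5, 15, 6, 7, 4, 9, 10, 0, 12, 2, 14, 8] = (0 13 2 11)(4 5 15 8)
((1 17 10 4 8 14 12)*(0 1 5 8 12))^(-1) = (0 14 8 5 12 4 10 17 1) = ((0 1 17 10 4 12 5 8 14))^(-1)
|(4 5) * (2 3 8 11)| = 4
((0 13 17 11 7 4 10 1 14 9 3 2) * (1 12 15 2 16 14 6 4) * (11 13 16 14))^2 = (17)(0 11 1 4 12 2 16 7 6 10 15)(3 9 14)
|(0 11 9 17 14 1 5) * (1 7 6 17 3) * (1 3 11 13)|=4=|(0 13 1 5)(6 17 14 7)(9 11)|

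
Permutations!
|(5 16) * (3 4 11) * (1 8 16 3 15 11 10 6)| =|(1 8 16 5 3 4 10 6)(11 15)| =8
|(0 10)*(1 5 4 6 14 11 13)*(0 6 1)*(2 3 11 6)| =6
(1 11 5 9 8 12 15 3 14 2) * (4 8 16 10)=(1 11 5 9 16 10 4 8 12 15 3 14 2)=[0, 11, 1, 14, 8, 9, 6, 7, 12, 16, 4, 5, 15, 13, 2, 3, 10]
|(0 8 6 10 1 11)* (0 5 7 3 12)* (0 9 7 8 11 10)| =20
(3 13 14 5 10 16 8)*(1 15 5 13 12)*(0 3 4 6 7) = (0 3 12 1 15 5 10 16 8 4 6 7)(13 14) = [3, 15, 2, 12, 6, 10, 7, 0, 4, 9, 16, 11, 1, 14, 13, 5, 8]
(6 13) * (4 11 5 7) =[0, 1, 2, 3, 11, 7, 13, 4, 8, 9, 10, 5, 12, 6] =(4 11 5 7)(6 13)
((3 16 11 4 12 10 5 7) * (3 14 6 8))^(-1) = (3 8 6 14 7 5 10 12 4 11 16)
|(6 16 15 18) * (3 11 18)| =|(3 11 18 6 16 15)| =6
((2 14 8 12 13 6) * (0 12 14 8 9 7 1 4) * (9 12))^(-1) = ((0 9 7 1 4)(2 8 14 12 13 6))^(-1) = (0 4 1 7 9)(2 6 13 12 14 8)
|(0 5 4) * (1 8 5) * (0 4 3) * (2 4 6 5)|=|(0 1 8 2 4 6 5 3)|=8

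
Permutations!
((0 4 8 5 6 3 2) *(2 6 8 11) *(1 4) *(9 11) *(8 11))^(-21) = (0 9 11 1 8 2 4 5)(3 6) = ((0 1 4 9 8 5 11 2)(3 6))^(-21)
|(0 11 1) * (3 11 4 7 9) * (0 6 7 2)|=6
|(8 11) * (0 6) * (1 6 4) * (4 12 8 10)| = 8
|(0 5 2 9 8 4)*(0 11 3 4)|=15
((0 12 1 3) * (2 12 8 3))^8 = (0 3 8)(1 12 2)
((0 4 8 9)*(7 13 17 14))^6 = ((0 4 8 9)(7 13 17 14))^6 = (0 8)(4 9)(7 17)(13 14)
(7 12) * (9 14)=(7 12)(9 14)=[0, 1, 2, 3, 4, 5, 6, 12, 8, 14, 10, 11, 7, 13, 9]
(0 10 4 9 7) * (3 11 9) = [10, 1, 2, 11, 3, 5, 6, 0, 8, 7, 4, 9] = (0 10 4 3 11 9 7)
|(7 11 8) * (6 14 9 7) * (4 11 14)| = 12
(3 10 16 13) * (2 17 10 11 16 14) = [0, 1, 17, 11, 4, 5, 6, 7, 8, 9, 14, 16, 12, 3, 2, 15, 13, 10] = (2 17 10 14)(3 11 16 13)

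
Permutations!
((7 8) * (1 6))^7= (1 6)(7 8)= ((1 6)(7 8))^7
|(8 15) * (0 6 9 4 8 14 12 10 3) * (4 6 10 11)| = 6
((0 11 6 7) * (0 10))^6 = ((0 11 6 7 10))^6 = (0 11 6 7 10)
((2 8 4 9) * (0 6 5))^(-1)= (0 5 6)(2 9 4 8)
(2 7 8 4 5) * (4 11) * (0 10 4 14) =(0 10 4 5 2 7 8 11 14) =[10, 1, 7, 3, 5, 2, 6, 8, 11, 9, 4, 14, 12, 13, 0]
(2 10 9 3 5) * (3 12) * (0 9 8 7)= [9, 1, 10, 5, 4, 2, 6, 0, 7, 12, 8, 11, 3]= (0 9 12 3 5 2 10 8 7)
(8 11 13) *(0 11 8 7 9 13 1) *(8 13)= [11, 0, 2, 3, 4, 5, 6, 9, 13, 8, 10, 1, 12, 7]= (0 11 1)(7 9 8 13)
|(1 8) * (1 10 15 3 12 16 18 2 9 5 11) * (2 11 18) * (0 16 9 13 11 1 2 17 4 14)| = |(0 16 17 4 14)(1 8 10 15 3 12 9 5 18)(2 13 11)| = 45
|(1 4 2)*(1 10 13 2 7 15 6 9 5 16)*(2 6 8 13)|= |(1 4 7 15 8 13 6 9 5 16)(2 10)|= 10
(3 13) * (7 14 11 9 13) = (3 7 14 11 9 13) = [0, 1, 2, 7, 4, 5, 6, 14, 8, 13, 10, 9, 12, 3, 11]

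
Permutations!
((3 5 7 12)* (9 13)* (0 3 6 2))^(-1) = ((0 3 5 7 12 6 2)(9 13))^(-1) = (0 2 6 12 7 5 3)(9 13)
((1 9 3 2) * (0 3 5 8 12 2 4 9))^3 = ((0 3 4 9 5 8 12 2 1))^3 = (0 9 12)(1 4 8)(2 3 5)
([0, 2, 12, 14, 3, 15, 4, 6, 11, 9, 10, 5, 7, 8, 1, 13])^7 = (1 14 3 4 6 7 12 2)(5 13 11 15 8)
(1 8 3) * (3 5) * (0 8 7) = (0 8 5 3 1 7) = [8, 7, 2, 1, 4, 3, 6, 0, 5]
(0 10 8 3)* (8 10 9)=(10)(0 9 8 3)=[9, 1, 2, 0, 4, 5, 6, 7, 3, 8, 10]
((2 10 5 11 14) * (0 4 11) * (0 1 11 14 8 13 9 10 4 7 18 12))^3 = (0 12 18 7)(1 13 5 8 10 11 9)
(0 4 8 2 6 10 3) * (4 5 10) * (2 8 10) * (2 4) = [5, 1, 6, 0, 10, 4, 2, 7, 8, 9, 3] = (0 5 4 10 3)(2 6)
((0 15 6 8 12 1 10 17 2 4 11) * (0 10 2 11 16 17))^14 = ((0 15 6 8 12 1 2 4 16 17 11 10))^14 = (0 6 12 2 16 11)(1 4 17 10 15 8)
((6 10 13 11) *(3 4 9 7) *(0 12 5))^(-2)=(0 12 5)(3 9)(4 7)(6 13)(10 11)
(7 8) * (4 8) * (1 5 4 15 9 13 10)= [0, 5, 2, 3, 8, 4, 6, 15, 7, 13, 1, 11, 12, 10, 14, 9]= (1 5 4 8 7 15 9 13 10)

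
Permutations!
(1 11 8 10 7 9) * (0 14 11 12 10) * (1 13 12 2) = (0 14 11 8)(1 2)(7 9 13 12 10) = [14, 2, 1, 3, 4, 5, 6, 9, 0, 13, 7, 8, 10, 12, 11]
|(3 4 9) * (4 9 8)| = |(3 9)(4 8)| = 2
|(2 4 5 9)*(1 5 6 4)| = 4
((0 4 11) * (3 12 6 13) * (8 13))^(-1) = ((0 4 11)(3 12 6 8 13))^(-1) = (0 11 4)(3 13 8 6 12)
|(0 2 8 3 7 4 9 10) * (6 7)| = 9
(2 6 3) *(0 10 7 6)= (0 10 7 6 3 2)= [10, 1, 0, 2, 4, 5, 3, 6, 8, 9, 7]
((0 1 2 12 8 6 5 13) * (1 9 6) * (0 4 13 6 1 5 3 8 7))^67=((0 9 1 2 12 7)(3 8 5 6)(4 13))^67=(0 9 1 2 12 7)(3 6 5 8)(4 13)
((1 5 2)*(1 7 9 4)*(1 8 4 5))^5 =(2 7 9 5)(4 8)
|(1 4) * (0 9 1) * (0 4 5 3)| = |(0 9 1 5 3)| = 5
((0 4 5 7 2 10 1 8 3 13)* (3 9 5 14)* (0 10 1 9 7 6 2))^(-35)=(0 13 6 7 3 5 8 14 9 1 4 10 2)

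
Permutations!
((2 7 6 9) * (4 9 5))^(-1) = ((2 7 6 5 4 9))^(-1) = (2 9 4 5 6 7)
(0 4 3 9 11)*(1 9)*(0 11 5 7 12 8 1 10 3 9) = (0 4 9 5 7 12 8 1)(3 10) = [4, 0, 2, 10, 9, 7, 6, 12, 1, 5, 3, 11, 8]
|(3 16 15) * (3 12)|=4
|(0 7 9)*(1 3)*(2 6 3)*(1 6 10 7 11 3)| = 9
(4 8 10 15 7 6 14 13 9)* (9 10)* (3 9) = (3 9 4 8)(6 14 13 10 15 7) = [0, 1, 2, 9, 8, 5, 14, 6, 3, 4, 15, 11, 12, 10, 13, 7]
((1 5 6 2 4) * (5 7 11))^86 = ((1 7 11 5 6 2 4))^86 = (1 11 6 4 7 5 2)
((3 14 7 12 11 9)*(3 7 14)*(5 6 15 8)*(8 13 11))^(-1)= ((5 6 15 13 11 9 7 12 8))^(-1)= (5 8 12 7 9 11 13 15 6)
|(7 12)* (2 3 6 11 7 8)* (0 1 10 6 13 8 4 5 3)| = |(0 1 10 6 11 7 12 4 5 3 13 8 2)| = 13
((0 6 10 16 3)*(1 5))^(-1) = ((0 6 10 16 3)(1 5))^(-1) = (0 3 16 10 6)(1 5)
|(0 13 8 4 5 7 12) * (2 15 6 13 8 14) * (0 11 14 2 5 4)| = 20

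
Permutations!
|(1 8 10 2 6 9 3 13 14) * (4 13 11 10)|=30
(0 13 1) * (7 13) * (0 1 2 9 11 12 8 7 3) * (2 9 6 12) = (0 3)(2 6 12 8 7 13 9 11) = [3, 1, 6, 0, 4, 5, 12, 13, 7, 11, 10, 2, 8, 9]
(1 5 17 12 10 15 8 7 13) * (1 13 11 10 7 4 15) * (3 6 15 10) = (1 5 17 12 7 11 3 6 15 8 4 10) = [0, 5, 2, 6, 10, 17, 15, 11, 4, 9, 1, 3, 7, 13, 14, 8, 16, 12]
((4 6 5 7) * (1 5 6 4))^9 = (7) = ((1 5 7))^9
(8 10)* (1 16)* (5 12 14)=(1 16)(5 12 14)(8 10)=[0, 16, 2, 3, 4, 12, 6, 7, 10, 9, 8, 11, 14, 13, 5, 15, 1]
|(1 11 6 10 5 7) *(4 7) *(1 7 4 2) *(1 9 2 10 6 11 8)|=|(11)(1 8)(2 9)(5 10)|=2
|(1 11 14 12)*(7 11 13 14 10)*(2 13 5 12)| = |(1 5 12)(2 13 14)(7 11 10)| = 3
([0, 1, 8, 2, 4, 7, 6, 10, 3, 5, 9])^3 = [0, 1, 2, 3, 4, 9, 6, 5, 8, 10, 7]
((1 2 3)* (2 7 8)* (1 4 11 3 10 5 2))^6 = (11)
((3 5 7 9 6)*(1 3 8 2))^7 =((1 3 5 7 9 6 8 2))^7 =(1 2 8 6 9 7 5 3)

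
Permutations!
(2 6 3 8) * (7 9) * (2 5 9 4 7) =(2 6 3 8 5 9)(4 7) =[0, 1, 6, 8, 7, 9, 3, 4, 5, 2]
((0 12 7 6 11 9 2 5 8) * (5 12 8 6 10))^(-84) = (2 5)(6 12)(7 11)(9 10)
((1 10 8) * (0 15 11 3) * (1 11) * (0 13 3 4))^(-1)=(0 4 11 8 10 1 15)(3 13)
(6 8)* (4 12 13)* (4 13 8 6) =(13)(4 12 8) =[0, 1, 2, 3, 12, 5, 6, 7, 4, 9, 10, 11, 8, 13]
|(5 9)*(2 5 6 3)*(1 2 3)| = 5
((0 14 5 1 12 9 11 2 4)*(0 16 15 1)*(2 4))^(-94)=(0 5 14)(1 4 12 16 9 15 11)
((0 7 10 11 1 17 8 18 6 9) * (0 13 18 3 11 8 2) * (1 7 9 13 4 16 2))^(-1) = (0 2 16 4 9)(1 17)(3 8 10 7 11)(6 18 13)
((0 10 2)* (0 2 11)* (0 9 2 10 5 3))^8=(11)(0 3 5)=((0 5 3)(2 10 11 9))^8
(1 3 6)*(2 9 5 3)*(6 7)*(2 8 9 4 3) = (1 8 9 5 2 4 3 7 6) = [0, 8, 4, 7, 3, 2, 1, 6, 9, 5]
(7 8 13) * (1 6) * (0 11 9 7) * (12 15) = (0 11 9 7 8 13)(1 6)(12 15) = [11, 6, 2, 3, 4, 5, 1, 8, 13, 7, 10, 9, 15, 0, 14, 12]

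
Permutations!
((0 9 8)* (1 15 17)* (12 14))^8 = ((0 9 8)(1 15 17)(12 14))^8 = (0 8 9)(1 17 15)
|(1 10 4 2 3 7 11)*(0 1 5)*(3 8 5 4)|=10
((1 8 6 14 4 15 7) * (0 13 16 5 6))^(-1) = (0 8 1 7 15 4 14 6 5 16 13)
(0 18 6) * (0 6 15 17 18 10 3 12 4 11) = (0 10 3 12 4 11)(15 17 18) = [10, 1, 2, 12, 11, 5, 6, 7, 8, 9, 3, 0, 4, 13, 14, 17, 16, 18, 15]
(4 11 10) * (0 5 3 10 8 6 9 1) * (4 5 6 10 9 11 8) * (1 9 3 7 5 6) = (0 1)(4 8 10 6 11)(5 7) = [1, 0, 2, 3, 8, 7, 11, 5, 10, 9, 6, 4]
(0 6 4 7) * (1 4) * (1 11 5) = (0 6 11 5 1 4 7) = [6, 4, 2, 3, 7, 1, 11, 0, 8, 9, 10, 5]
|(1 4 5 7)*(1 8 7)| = 6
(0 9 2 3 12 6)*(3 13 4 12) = (0 9 2 13 4 12 6) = [9, 1, 13, 3, 12, 5, 0, 7, 8, 2, 10, 11, 6, 4]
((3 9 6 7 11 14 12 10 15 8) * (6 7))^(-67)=((3 9 7 11 14 12 10 15 8))^(-67)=(3 12 9 10 7 15 11 8 14)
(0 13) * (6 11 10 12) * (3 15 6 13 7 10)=(0 7 10 12 13)(3 15 6 11)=[7, 1, 2, 15, 4, 5, 11, 10, 8, 9, 12, 3, 13, 0, 14, 6]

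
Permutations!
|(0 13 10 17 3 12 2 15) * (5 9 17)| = 10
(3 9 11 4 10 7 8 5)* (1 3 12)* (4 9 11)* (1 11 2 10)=(1 3 2 10 7 8 5 12 11 9 4)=[0, 3, 10, 2, 1, 12, 6, 8, 5, 4, 7, 9, 11]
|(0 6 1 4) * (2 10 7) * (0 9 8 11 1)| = |(0 6)(1 4 9 8 11)(2 10 7)| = 30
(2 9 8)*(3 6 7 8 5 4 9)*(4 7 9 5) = (2 3 6 9 4 5 7 8) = [0, 1, 3, 6, 5, 7, 9, 8, 2, 4]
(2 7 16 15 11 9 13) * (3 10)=(2 7 16 15 11 9 13)(3 10)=[0, 1, 7, 10, 4, 5, 6, 16, 8, 13, 3, 9, 12, 2, 14, 11, 15]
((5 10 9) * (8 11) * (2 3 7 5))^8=(11)(2 7 10)(3 5 9)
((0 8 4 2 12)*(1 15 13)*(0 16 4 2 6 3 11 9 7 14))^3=((0 8 2 12 16 4 6 3 11 9 7 14)(1 15 13))^3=(0 12 6 9)(2 4 11 14)(3 7 8 16)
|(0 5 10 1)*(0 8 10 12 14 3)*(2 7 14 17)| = 24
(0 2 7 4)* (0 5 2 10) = (0 10)(2 7 4 5) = [10, 1, 7, 3, 5, 2, 6, 4, 8, 9, 0]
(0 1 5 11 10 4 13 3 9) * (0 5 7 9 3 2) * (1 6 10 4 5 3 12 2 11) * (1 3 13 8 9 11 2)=(0 6 10 5 3 12 1 7 11 4 8 9 13 2)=[6, 7, 0, 12, 8, 3, 10, 11, 9, 13, 5, 4, 1, 2]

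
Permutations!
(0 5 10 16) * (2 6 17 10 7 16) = (0 5 7 16)(2 6 17 10) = [5, 1, 6, 3, 4, 7, 17, 16, 8, 9, 2, 11, 12, 13, 14, 15, 0, 10]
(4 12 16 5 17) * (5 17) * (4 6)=(4 12 16 17 6)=[0, 1, 2, 3, 12, 5, 4, 7, 8, 9, 10, 11, 16, 13, 14, 15, 17, 6]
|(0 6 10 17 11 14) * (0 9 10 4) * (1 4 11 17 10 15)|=|(17)(0 6 11 14 9 15 1 4)|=8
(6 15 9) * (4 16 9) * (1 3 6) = (1 3 6 15 4 16 9) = [0, 3, 2, 6, 16, 5, 15, 7, 8, 1, 10, 11, 12, 13, 14, 4, 9]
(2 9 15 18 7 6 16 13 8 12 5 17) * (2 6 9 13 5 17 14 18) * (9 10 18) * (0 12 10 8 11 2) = (0 12 17 6 16 5 14 9 15)(2 13 11)(7 8 10 18) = [12, 1, 13, 3, 4, 14, 16, 8, 10, 15, 18, 2, 17, 11, 9, 0, 5, 6, 7]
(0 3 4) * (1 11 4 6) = (0 3 6 1 11 4) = [3, 11, 2, 6, 0, 5, 1, 7, 8, 9, 10, 4]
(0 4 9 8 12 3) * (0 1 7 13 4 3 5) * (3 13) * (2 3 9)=(0 13 4 2 3 1 7 9 8 12 5)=[13, 7, 3, 1, 2, 0, 6, 9, 12, 8, 10, 11, 5, 4]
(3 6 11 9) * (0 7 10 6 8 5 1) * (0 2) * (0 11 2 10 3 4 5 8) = (0 7 3)(1 10 6 2 11 9 4 5) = [7, 10, 11, 0, 5, 1, 2, 3, 8, 4, 6, 9]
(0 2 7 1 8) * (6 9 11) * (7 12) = (0 2 12 7 1 8)(6 9 11) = [2, 8, 12, 3, 4, 5, 9, 1, 0, 11, 10, 6, 7]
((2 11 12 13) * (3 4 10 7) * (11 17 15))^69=((2 17 15 11 12 13)(3 4 10 7))^69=(2 11)(3 4 10 7)(12 17)(13 15)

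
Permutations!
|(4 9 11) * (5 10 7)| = 3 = |(4 9 11)(5 10 7)|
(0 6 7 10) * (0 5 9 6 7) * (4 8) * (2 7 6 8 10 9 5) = (0 6)(2 7 9 8 4 10) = [6, 1, 7, 3, 10, 5, 0, 9, 4, 8, 2]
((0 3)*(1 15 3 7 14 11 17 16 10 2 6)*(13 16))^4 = ((0 7 14 11 17 13 16 10 2 6 1 15 3))^4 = (0 17 2 3 11 10 15 14 16 1 7 13 6)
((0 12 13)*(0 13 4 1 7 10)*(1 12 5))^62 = ((13)(0 5 1 7 10)(4 12))^62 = (13)(0 1 10 5 7)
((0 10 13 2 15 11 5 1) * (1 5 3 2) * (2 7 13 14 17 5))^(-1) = ((0 10 14 17 5 2 15 11 3 7 13 1))^(-1) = (0 1 13 7 3 11 15 2 5 17 14 10)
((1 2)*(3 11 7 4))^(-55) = (1 2)(3 11 7 4)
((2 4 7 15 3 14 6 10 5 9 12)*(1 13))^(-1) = ((1 13)(2 4 7 15 3 14 6 10 5 9 12))^(-1) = (1 13)(2 12 9 5 10 6 14 3 15 7 4)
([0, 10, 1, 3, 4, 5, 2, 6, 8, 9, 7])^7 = [0, 7, 10, 3, 4, 5, 1, 2, 8, 9, 6]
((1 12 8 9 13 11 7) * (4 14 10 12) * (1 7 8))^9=((1 4 14 10 12)(8 9 13 11))^9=(1 12 10 14 4)(8 9 13 11)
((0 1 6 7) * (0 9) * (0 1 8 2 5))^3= ((0 8 2 5)(1 6 7 9))^3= (0 5 2 8)(1 9 7 6)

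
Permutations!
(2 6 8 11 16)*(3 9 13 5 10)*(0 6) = (0 6 8 11 16 2)(3 9 13 5 10) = [6, 1, 0, 9, 4, 10, 8, 7, 11, 13, 3, 16, 12, 5, 14, 15, 2]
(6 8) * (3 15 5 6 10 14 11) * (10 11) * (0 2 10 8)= (0 2 10 14 8 11 3 15 5 6)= [2, 1, 10, 15, 4, 6, 0, 7, 11, 9, 14, 3, 12, 13, 8, 5]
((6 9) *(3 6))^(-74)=(3 6 9)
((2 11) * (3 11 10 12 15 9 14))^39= ((2 10 12 15 9 14 3 11))^39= (2 11 3 14 9 15 12 10)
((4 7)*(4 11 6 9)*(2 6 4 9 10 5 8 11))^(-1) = (2 7 4 11 8 5 10 6)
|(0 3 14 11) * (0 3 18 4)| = 3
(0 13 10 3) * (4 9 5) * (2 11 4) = (0 13 10 3)(2 11 4 9 5) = [13, 1, 11, 0, 9, 2, 6, 7, 8, 5, 3, 4, 12, 10]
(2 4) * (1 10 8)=[0, 10, 4, 3, 2, 5, 6, 7, 1, 9, 8]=(1 10 8)(2 4)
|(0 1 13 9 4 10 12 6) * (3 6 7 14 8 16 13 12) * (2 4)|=14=|(0 1 12 7 14 8 16 13 9 2 4 10 3 6)|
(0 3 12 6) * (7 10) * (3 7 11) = (0 7 10 11 3 12 6) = [7, 1, 2, 12, 4, 5, 0, 10, 8, 9, 11, 3, 6]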